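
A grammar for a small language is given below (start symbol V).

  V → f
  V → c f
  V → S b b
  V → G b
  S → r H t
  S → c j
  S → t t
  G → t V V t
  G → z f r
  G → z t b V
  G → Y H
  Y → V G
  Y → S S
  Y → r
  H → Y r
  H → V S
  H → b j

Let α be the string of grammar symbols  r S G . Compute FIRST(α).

r is a terminal; add {r} and stop.

{ r }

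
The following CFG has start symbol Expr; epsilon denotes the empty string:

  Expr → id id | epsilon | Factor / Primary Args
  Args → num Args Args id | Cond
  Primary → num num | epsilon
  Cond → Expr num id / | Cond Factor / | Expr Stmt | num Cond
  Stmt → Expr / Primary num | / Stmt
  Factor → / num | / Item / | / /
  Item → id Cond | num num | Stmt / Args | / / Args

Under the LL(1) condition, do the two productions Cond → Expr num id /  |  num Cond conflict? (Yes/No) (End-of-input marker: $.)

FIRST(Expr num id /) = { /, id, num } and FIRST(num Cond) = { num }.
Both contain num, so the two alternatives are not disjoint — LL(1) conflict.

Yes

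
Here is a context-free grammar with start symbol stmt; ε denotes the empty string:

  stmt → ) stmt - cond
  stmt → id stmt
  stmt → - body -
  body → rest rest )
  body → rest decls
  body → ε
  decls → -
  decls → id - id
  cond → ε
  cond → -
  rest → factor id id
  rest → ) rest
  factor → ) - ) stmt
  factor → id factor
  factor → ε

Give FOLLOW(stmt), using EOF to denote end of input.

{ EOF, -, id }

stmt is the start symbol, so EOF ∈ FOLLOW(stmt).
In stmt → ) stmt - cond: add FIRST(- cond) = { - }.
In stmt → id stmt: stmt is at the end, add FOLLOW(stmt) = { EOF, -, id }.
In factor → ) - ) stmt: stmt is at the end, add FOLLOW(factor) = { id }.
Union: FOLLOW(stmt) = { EOF, -, id }.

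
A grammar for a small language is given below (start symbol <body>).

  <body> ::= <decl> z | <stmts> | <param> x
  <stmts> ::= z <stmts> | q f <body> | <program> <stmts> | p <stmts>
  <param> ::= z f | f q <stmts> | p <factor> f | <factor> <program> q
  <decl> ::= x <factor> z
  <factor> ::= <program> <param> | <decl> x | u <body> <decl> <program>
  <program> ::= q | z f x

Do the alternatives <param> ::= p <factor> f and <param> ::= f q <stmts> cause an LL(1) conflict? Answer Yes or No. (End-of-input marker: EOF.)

No

FIRST(p <factor> f) = { p } and FIRST(f q <stmts>) = { f }.
The FIRST sets are disjoint and neither alternative is nullable — no conflict.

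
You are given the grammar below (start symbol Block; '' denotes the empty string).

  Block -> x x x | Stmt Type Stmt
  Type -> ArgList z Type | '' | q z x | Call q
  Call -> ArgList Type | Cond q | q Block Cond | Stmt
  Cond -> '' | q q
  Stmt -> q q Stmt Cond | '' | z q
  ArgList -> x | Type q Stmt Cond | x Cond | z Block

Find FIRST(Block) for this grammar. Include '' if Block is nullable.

Block -> x x x contributes {x}.
From Block -> Stmt Type Stmt: Stmt, Type, Stmt nullable, take FIRST(Stmt) ∪ FIRST(Type) ∪ FIRST(Stmt) = { q, x, z }; also '' since the whole RHS is nullable.
Union: FIRST(Block) = { q, x, z, '' }.

{ q, x, z, '' }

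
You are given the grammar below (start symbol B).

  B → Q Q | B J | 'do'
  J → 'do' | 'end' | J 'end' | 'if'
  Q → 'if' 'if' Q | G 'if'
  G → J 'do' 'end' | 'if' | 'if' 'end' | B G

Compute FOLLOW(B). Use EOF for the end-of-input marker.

B is the start symbol, so EOF ∈ FOLLOW(B).
In B → B J: add FIRST(J) = { 'do', 'end', 'if' }.
In G → B G: add FIRST(G) = { 'do', 'end', 'if' }.
Union: FOLLOW(B) = { EOF, 'do', 'end', 'if' }.

{ EOF, 'do', 'end', 'if' }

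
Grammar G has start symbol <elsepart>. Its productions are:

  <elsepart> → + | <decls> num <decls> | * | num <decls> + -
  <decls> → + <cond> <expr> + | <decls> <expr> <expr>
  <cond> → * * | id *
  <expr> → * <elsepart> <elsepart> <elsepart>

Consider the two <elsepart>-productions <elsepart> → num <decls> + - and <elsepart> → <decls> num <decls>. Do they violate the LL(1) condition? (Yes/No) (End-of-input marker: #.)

FIRST(num <decls> + -) = { num } and FIRST(<decls> num <decls>) = { + }.
The FIRST sets are disjoint and neither alternative is nullable — no conflict.

No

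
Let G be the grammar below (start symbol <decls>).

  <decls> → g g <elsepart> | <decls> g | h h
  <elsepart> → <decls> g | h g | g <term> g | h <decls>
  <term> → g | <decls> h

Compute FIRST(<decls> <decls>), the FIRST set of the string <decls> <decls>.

Add FIRST(<decls>) = { g, h }; <decls> is not nullable, stop.

{ g, h }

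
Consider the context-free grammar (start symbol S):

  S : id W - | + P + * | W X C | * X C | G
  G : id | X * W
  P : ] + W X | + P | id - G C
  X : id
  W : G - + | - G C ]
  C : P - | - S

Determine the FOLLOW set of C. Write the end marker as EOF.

{ EOF, +, -, ] }

In S : W X C: C is at the end, add FOLLOW(S) = { EOF, +, -, ] }.
In S : * X C: C is at the end, add FOLLOW(S) = { EOF, +, -, ] }.
In P : id - G C: C is at the end, add FOLLOW(P) = { +, - }.
In W : - G C ]: add FIRST(]) = { ] }.
Union: FOLLOW(C) = { EOF, +, -, ] }.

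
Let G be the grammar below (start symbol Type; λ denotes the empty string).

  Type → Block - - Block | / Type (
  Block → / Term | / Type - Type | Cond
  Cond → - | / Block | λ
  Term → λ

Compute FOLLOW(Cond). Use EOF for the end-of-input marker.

In Block → Cond: Cond is at the end, add FOLLOW(Block) = { EOF, (, - }.
Union: FOLLOW(Cond) = { EOF, (, - }.

{ EOF, (, - }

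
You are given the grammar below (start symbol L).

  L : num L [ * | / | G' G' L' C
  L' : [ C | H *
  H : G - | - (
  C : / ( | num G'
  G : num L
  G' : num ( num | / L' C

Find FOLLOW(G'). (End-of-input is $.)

In L : G' G' L' C: add FIRST(G' L' C) = { /, num }.
In L : G' G' L' C: add FIRST(L' C) = { -, [, num }.
In C : num G': G' is at the end, add FOLLOW(C) = { $, -, /, [, num }.
Union: FOLLOW(G') = { $, -, /, [, num }.

{ $, -, /, [, num }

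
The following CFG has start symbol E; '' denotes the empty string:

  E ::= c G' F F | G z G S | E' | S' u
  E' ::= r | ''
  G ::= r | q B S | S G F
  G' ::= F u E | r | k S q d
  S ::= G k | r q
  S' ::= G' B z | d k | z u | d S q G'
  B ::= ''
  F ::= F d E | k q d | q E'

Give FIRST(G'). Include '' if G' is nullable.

From G' ::= F u E: add FIRST(F) = { k, q }.
G' ::= r contributes {r}.
G' ::= k S q d contributes {k}.
Union: FIRST(G') = { k, q, r }.

{ k, q, r }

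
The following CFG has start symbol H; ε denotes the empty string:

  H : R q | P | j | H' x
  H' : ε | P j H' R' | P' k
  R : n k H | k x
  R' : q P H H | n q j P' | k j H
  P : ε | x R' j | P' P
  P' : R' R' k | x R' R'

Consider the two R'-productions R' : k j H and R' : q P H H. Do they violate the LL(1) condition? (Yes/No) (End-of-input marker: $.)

No

FIRST(k j H) = { k } and FIRST(q P H H) = { q }.
The FIRST sets are disjoint and neither alternative is nullable — no conflict.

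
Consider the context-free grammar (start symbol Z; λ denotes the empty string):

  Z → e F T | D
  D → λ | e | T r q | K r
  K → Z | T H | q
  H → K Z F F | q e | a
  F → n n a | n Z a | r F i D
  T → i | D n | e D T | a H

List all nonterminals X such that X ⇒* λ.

{ D, K, Z }

Directly nullable (have an λ-production): D.
Z → D with every symbol nullable, so Z is nullable.
K → Z with every symbol nullable, so K is nullable.
No other nonterminal has a production whose RHS symbols are all nullable.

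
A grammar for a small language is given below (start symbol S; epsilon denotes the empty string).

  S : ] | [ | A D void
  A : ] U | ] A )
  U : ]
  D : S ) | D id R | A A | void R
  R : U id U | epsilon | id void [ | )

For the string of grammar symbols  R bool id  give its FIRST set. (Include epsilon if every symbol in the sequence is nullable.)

{ ), ], bool, id }

Add FIRST(R)\{epsilon} = { ), ], id }; R is nullable, continue.
bool is a terminal; add {bool} and stop.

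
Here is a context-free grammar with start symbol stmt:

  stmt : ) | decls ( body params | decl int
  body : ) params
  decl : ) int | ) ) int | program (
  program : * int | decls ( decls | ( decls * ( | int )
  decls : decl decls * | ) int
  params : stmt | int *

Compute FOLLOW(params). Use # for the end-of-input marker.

{ #, (, ), *, int }

In stmt : decls ( body params: params is at the end, add FOLLOW(stmt) = { #, (, ), *, int }.
In body : ) params: params is at the end, add FOLLOW(body) = { (, ), *, int }.
Union: FOLLOW(params) = { #, (, ), *, int }.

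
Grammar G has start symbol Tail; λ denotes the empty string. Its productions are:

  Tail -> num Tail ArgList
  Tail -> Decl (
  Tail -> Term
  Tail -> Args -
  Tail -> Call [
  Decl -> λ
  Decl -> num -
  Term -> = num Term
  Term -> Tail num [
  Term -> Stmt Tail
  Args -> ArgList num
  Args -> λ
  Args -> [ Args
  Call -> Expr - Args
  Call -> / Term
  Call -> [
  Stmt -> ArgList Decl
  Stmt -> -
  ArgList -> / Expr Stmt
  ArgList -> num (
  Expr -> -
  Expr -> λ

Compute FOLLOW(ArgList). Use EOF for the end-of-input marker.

{ EOF, (, -, /, =, [, num }

In Tail -> num Tail ArgList: ArgList is at the end, add FOLLOW(Tail) = { EOF, /, [, num }.
In Args -> ArgList num: add FIRST(num) = { num }.
In Stmt -> ArgList Decl: add FIRST(Decl)\{λ} = { num }.
  Since Decl is nullable, also add FOLLOW(Stmt) = { EOF, (, -, /, =, [, num }.
Union: FOLLOW(ArgList) = { EOF, (, -, /, =, [, num }.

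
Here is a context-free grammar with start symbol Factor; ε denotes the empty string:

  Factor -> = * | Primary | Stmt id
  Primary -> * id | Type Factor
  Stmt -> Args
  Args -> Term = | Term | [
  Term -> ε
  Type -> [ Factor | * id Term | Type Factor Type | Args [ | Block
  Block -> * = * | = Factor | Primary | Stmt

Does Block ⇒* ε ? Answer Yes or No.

Yes

Block -> Stmt and each of Stmt is nullable, so Block ⇒* ε.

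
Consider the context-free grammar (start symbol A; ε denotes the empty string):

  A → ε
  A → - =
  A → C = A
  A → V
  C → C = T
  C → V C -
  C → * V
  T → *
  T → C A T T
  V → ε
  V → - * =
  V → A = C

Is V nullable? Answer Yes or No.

Yes

V has an ε-production, so V ⇒ ε.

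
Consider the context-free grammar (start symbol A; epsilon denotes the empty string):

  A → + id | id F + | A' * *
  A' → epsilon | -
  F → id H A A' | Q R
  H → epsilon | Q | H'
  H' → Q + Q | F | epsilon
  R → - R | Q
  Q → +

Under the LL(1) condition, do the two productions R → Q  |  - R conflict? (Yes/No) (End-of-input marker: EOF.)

FIRST(Q) = { + } and FIRST(- R) = { - }.
The FIRST sets are disjoint and neither alternative is nullable — no conflict.

No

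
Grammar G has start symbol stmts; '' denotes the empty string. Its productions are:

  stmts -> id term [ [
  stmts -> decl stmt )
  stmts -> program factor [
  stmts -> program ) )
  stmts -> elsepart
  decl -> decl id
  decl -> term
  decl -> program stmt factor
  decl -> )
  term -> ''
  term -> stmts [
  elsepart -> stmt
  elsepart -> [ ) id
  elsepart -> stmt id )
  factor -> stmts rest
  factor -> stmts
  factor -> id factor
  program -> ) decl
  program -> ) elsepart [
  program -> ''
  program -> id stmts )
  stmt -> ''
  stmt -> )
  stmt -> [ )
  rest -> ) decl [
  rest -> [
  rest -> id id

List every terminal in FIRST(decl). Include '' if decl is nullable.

{ ), [, id, '' }

From decl -> decl id: decl nullable, take FIRST(decl) ∪ {id} = { ), [, id }.
From decl -> term: add FIRST(term) = { ), [, id, '' } (including '' since term is nullable).
From decl -> program stmt factor: program, stmt, factor nullable, take FIRST(program) ∪ FIRST(stmt) ∪ FIRST(factor) = { ), [, id }; also '' since the whole RHS is nullable.
decl -> ) contributes {)}.
Union: FIRST(decl) = { ), [, id, '' }.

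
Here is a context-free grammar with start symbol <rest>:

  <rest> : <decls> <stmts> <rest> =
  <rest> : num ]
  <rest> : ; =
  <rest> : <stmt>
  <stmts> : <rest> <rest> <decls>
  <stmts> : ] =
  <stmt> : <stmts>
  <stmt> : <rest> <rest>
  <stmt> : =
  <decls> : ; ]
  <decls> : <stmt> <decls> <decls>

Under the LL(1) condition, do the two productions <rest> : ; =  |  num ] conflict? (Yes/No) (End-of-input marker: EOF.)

FIRST(; =) = { ; } and FIRST(num ]) = { num }.
The FIRST sets are disjoint and neither alternative is nullable — no conflict.

No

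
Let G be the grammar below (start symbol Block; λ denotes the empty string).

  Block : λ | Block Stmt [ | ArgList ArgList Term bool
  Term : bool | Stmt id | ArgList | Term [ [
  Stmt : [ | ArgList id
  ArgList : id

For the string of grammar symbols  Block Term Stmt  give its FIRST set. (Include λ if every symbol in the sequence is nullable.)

{ [, bool, id }

Add FIRST(Block)\{λ} = { [, id }; Block is nullable, continue.
Add FIRST(Term) = { [, bool, id }; Term is not nullable, stop.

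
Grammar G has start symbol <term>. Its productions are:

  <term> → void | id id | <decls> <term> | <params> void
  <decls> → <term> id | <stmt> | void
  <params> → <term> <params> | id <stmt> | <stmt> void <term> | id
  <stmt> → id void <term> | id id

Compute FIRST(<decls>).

From <decls> → <term> id: add FIRST(<term>) = { id, void }.
From <decls> → <stmt>: add FIRST(<stmt>) = { id }.
<decls> → void contributes {void}.
Union: FIRST(<decls>) = { id, void }.

{ id, void }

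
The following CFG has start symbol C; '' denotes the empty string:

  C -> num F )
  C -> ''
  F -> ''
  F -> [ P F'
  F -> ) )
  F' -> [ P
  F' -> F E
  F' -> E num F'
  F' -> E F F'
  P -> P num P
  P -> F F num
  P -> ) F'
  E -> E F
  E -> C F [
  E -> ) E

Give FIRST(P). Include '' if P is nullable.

From P -> P num P: add FIRST(P) = { ), [, num }.
From P -> F F num: F, F nullable, take FIRST(F) ∪ FIRST(F) ∪ {num} = { ), [, num }.
P -> ) F' contributes {)}.
Union: FIRST(P) = { ), [, num }.

{ ), [, num }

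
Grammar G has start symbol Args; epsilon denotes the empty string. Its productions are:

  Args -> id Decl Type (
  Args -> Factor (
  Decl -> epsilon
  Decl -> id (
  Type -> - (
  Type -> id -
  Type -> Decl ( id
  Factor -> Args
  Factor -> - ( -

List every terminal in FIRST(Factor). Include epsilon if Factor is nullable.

{ -, id }

From Factor -> Args: add FIRST(Args) = { -, id }.
Factor -> - ( - contributes {-}.
Union: FIRST(Factor) = { -, id }.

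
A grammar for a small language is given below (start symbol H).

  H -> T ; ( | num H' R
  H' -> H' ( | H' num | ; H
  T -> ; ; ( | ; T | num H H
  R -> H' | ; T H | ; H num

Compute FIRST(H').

From H' -> H' (: add FIRST(H') = { ; }.
From H' -> H' num: add FIRST(H') = { ; }.
H' -> ; H contributes {;}.
Union: FIRST(H') = { ; }.

{ ; }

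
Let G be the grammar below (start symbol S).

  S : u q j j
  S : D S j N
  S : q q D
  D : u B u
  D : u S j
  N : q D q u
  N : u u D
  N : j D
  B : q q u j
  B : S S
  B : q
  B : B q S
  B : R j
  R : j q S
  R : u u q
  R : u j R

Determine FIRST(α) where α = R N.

Add FIRST(R) = { j, u }; R is not nullable, stop.

{ j, u }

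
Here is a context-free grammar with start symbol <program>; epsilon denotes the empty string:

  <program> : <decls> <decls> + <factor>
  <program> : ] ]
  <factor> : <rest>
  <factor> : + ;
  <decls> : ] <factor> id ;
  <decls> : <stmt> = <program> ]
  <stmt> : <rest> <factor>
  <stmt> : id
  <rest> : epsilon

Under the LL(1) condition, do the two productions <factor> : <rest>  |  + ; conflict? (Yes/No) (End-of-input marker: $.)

FIRST(<rest>) = { epsilon } and FIRST(+ ;) = { + }.
The first is nullable but FOLLOW(<factor>) = { $, =, ], id } is disjoint from FIRST of the second.

No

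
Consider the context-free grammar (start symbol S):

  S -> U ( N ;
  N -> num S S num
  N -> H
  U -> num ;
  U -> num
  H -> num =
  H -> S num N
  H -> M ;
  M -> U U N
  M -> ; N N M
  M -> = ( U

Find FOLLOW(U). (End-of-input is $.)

{ (, ;, =, num }

In S -> U ( N ;: add FIRST(( N ;) = { ( }.
In M -> U U N: add FIRST(U N) = { num }.
In M -> U U N: add FIRST(N) = { ;, =, num }.
In M -> = ( U: U is at the end, add FOLLOW(M) = { ; }.
Union: FOLLOW(U) = { (, ;, =, num }.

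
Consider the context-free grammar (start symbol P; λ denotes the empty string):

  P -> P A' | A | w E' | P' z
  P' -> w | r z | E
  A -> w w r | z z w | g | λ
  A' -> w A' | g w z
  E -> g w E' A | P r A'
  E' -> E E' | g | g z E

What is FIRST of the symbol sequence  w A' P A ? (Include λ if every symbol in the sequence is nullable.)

{ w }

w is a terminal; add {w} and stop.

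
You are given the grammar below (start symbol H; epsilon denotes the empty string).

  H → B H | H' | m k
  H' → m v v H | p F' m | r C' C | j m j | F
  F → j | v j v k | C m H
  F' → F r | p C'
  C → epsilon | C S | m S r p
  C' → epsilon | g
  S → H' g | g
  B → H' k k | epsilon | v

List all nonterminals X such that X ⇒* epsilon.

Directly nullable (have an epsilon-production): C, C', B.
No other nonterminal has a production whose RHS symbols are all nullable.

{ B, C, C' }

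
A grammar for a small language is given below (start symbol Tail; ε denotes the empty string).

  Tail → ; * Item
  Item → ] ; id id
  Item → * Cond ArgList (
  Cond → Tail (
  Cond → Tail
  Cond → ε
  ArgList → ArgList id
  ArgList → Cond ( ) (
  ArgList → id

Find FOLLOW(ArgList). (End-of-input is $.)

{ (, id }

In Item → * Cond ArgList (: add FIRST(() = { ( }.
In ArgList → ArgList id: add FIRST(id) = { id }.
Union: FOLLOW(ArgList) = { (, id }.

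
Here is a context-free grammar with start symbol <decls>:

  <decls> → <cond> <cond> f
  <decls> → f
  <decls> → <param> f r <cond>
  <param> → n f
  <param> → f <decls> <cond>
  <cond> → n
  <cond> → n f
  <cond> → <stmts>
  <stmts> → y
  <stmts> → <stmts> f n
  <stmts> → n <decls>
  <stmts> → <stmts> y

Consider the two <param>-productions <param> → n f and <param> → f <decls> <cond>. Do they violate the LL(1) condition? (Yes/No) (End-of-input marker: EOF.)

FIRST(n f) = { n } and FIRST(f <decls> <cond>) = { f }.
The FIRST sets are disjoint and neither alternative is nullable — no conflict.

No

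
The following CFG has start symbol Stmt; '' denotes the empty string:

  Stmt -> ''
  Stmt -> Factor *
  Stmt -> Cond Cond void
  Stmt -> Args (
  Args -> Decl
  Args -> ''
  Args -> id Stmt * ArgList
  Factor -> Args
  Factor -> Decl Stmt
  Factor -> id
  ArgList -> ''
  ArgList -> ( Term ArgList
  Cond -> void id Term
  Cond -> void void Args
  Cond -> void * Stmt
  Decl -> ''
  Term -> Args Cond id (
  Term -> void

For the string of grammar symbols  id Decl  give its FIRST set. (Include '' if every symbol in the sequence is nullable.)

id is a terminal; add {id} and stop.

{ id }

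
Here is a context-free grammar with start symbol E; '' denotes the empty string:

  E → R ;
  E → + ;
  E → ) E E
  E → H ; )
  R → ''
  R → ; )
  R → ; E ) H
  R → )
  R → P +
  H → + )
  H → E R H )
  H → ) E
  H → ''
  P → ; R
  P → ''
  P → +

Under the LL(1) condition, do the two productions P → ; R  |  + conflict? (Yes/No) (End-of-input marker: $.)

FIRST(; R) = { ; } and FIRST(+) = { + }.
The FIRST sets are disjoint and neither alternative is nullable — no conflict.

No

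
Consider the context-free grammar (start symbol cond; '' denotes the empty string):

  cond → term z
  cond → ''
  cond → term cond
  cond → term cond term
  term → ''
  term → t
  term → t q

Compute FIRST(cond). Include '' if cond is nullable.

{ t, z, '' }

From cond → term z: term nullable, take FIRST(term) ∪ {z} = { t, z }.
cond → '' contributes ''.
From cond → term cond: term, cond nullable, take FIRST(term) ∪ FIRST(cond) = { t, z }; also '' since the whole RHS is nullable.
From cond → term cond term: term, cond, term nullable, take FIRST(term) ∪ FIRST(cond) ∪ FIRST(term) = { t, z }; also '' since the whole RHS is nullable.
Union: FIRST(cond) = { t, z, '' }.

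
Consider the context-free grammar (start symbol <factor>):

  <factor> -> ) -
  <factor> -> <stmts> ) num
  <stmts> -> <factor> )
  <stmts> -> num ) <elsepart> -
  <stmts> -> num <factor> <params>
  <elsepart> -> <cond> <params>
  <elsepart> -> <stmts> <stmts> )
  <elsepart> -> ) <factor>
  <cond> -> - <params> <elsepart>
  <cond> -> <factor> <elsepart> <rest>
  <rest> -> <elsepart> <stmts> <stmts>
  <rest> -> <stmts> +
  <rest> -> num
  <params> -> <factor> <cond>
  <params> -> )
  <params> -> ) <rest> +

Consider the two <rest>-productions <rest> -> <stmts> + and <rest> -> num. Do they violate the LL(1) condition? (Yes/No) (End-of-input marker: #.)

FIRST(<stmts> +) = { ), num } and FIRST(num) = { num }.
Both contain num, so the two alternatives are not disjoint — LL(1) conflict.

Yes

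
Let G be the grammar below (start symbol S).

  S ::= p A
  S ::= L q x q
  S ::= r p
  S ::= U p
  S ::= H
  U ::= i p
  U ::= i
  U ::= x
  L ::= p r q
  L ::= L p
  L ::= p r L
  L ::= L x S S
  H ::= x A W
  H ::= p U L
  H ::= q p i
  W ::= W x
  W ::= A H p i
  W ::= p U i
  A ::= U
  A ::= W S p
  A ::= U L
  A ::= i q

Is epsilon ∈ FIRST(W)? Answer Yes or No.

No nonterminal in this grammar is nullable.
No production of W has an RHS whose symbols are all nullable, so W is not nullable.

No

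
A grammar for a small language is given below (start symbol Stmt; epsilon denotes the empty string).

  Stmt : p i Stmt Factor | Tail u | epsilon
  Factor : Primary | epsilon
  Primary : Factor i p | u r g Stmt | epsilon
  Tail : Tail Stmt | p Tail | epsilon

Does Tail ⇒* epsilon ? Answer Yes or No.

Yes

Tail has an epsilon-production, so Tail ⇒ epsilon.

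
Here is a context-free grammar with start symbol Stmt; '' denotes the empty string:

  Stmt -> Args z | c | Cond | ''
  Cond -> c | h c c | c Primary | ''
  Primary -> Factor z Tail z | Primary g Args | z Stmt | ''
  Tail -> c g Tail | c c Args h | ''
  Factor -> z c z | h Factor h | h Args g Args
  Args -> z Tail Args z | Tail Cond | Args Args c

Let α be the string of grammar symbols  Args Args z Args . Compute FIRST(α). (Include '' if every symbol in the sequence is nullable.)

{ c, h, z }

Add FIRST(Args)\{''} = { c, h, z }; Args is nullable, continue.
Add FIRST(Args)\{''} = { c, h, z }; Args is nullable, continue.
z is a terminal; add {z} and stop.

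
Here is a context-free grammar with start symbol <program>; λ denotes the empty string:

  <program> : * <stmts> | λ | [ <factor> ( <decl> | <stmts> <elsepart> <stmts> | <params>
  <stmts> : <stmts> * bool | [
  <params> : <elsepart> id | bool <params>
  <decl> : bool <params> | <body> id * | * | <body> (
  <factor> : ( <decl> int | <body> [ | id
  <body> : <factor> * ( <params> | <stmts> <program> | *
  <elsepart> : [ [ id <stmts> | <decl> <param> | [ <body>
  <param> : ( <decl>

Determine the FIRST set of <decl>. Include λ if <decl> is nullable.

<decl> : bool <params> contributes {bool}.
From <decl> : <body> id *: add FIRST(<body>) = { (, *, [, id }.
<decl> : * contributes {*}.
From <decl> : <body> (: add FIRST(<body>) = { (, *, [, id }.
Union: FIRST(<decl>) = { (, *, [, bool, id }.

{ (, *, [, bool, id }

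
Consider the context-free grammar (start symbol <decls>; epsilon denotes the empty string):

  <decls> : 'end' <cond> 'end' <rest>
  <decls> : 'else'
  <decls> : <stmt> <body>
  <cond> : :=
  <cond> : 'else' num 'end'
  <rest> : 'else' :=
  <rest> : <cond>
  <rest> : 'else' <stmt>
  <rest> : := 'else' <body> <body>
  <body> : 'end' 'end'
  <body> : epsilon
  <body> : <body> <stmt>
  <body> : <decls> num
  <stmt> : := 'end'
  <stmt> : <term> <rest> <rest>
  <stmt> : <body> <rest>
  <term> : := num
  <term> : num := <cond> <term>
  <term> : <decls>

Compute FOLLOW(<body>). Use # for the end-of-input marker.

{ #, 'else', 'end', :=, num }

In <decls> : <stmt> <body>: <body> is at the end, add FOLLOW(<decls>) = { #, 'else', :=, num }.
In <rest> : := 'else' <body> <body>: add FIRST(<body>)\{epsilon} = { 'else', 'end', :=, num }.
  Since <body> is nullable, also add FOLLOW(<rest>) = { #, 'else', 'end', :=, num }.
In <rest> : := 'else' <body> <body>: <body> is at the end, add FOLLOW(<rest>) = { #, 'else', 'end', :=, num }.
In <body> : <body> <stmt>: add FIRST(<stmt>) = { 'else', 'end', :=, num }.
In <stmt> : <body> <rest>: add FIRST(<rest>) = { 'else', := }.
Union: FOLLOW(<body>) = { #, 'else', 'end', :=, num }.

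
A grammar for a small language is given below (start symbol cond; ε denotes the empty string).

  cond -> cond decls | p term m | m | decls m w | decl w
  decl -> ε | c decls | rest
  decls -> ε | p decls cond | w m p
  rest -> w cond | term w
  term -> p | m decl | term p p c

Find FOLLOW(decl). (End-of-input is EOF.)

In cond -> decl w: add FIRST(w) = { w }.
In term -> m decl: decl is at the end, add FOLLOW(term) = { m, p, w }.
Union: FOLLOW(decl) = { m, p, w }.

{ m, p, w }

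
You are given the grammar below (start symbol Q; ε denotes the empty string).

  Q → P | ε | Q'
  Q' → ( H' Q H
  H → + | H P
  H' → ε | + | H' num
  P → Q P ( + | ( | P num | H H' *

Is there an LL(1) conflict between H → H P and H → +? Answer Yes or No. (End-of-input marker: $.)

Yes

FIRST(H P) = { + } and FIRST(+) = { + }.
Both contain +, so the two alternatives are not disjoint — LL(1) conflict.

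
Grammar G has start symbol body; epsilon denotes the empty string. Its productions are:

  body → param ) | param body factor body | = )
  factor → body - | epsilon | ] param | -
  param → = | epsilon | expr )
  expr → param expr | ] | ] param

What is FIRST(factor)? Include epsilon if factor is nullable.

From factor → body -: add FIRST(body) = { ), =, ] }.
factor → epsilon contributes epsilon.
factor → ] param contributes {]}.
factor → - contributes {-}.
Union: FIRST(factor) = { ), -, =, ], epsilon }.

{ ), -, =, ], epsilon }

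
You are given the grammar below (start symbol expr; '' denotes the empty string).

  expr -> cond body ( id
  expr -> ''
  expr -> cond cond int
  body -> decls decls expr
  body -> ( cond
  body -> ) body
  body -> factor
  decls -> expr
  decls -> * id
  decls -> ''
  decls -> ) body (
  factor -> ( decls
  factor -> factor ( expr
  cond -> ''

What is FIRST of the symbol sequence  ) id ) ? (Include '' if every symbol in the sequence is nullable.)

) is a terminal; add {)} and stop.

{ ) }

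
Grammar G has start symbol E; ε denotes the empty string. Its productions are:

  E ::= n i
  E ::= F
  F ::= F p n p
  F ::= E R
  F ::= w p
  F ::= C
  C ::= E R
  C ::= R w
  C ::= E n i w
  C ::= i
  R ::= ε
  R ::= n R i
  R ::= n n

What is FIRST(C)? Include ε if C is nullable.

From C ::= E R: add FIRST(E) = { i, n, w }.
From C ::= R w: R nullable, take FIRST(R) ∪ {w} = { n, w }.
From C ::= E n i w: add FIRST(E) = { i, n, w }.
C ::= i contributes {i}.
Union: FIRST(C) = { i, n, w }.

{ i, n, w }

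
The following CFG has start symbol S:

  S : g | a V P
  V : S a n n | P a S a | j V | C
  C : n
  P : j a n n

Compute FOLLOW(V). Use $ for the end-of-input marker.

In S : a V P: add FIRST(P) = { j }.
In V : j V: V is at the end, add FOLLOW(V) = { j }.
Union: FOLLOW(V) = { j }.

{ j }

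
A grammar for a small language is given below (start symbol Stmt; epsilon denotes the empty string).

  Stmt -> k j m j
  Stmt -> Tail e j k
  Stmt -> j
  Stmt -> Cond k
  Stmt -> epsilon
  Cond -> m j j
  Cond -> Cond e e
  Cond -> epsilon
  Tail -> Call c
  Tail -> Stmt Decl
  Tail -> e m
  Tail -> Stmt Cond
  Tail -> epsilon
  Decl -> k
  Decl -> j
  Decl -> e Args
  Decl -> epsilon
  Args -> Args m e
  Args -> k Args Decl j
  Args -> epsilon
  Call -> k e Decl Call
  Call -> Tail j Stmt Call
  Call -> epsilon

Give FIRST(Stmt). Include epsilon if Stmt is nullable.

{ c, e, j, k, m, epsilon }

Stmt -> k j m j contributes {k}.
From Stmt -> Tail e j k: Tail nullable, take FIRST(Tail) ∪ {e} = { c, e, j, k, m }.
Stmt -> j contributes {j}.
From Stmt -> Cond k: Cond nullable, take FIRST(Cond) ∪ {k} = { e, k, m }.
Stmt -> epsilon contributes epsilon.
Union: FIRST(Stmt) = { c, e, j, k, m, epsilon }.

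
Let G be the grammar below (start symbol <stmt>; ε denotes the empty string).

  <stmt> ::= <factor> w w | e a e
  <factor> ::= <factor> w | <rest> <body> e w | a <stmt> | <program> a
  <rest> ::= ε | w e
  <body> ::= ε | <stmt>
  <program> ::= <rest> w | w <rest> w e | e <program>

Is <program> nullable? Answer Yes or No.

Nullable nonterminals: <body>, <rest>.
No production of <program> has an RHS whose symbols are all nullable, so <program> is not nullable.

No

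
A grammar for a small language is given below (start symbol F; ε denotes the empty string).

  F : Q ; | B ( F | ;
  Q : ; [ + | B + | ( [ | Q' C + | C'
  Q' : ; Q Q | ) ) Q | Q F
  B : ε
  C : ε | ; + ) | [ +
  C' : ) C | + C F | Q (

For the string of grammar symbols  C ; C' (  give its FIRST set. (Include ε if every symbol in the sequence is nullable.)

Add FIRST(C)\{ε} = { ;, [ }; C is nullable, continue.
; is a terminal; add {;} and stop.

{ ;, [ }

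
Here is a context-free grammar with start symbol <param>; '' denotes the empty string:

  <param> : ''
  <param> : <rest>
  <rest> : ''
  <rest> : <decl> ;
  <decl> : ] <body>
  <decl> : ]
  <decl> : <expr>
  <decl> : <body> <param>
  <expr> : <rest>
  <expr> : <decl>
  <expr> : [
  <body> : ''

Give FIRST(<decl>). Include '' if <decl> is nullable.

<decl> : ] <body> contributes {]}.
<decl> : ] contributes {]}.
From <decl> : <expr>: add FIRST(<expr>) = { ;, [, ], '' } (including '' since <expr> is nullable).
From <decl> : <body> <param>: <body>, <param> nullable, take FIRST(<body>) ∪ FIRST(<param>) = { ;, [, ] }; also '' since the whole RHS is nullable.
Union: FIRST(<decl>) = { ;, [, ], '' }.

{ ;, [, ], '' }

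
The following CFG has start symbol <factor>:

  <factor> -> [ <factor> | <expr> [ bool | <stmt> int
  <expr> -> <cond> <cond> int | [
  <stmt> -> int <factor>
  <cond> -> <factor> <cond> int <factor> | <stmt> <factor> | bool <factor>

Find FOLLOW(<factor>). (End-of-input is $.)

{ $, [, bool, int }

<factor> is the start symbol, so $ ∈ FOLLOW(<factor>).
In <factor> -> [ <factor>: <factor> is at the end, add FOLLOW(<factor>) = { $, [, bool, int }.
In <stmt> -> int <factor>: <factor> is at the end, add FOLLOW(<stmt>) = { [, bool, int }.
In <cond> -> <factor> <cond> int <factor>: add FIRST(<cond> int <factor>) = { [, bool, int }.
In <cond> -> <factor> <cond> int <factor>: <factor> is at the end, add FOLLOW(<cond>) = { [, bool, int }.
In <cond> -> <stmt> <factor>: <factor> is at the end, add FOLLOW(<cond>) = { [, bool, int }.
In <cond> -> bool <factor>: <factor> is at the end, add FOLLOW(<cond>) = { [, bool, int }.
Union: FOLLOW(<factor>) = { $, [, bool, int }.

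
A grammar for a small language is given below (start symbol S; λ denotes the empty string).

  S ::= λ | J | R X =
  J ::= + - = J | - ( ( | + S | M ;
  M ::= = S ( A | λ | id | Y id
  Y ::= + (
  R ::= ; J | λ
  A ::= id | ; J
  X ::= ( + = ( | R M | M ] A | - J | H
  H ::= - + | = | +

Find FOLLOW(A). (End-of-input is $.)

{ ;, =, ] }

In M ::= = S ( A: A is at the end, add FOLLOW(M) = { ;, =, ] }.
In X ::= M ] A: A is at the end, add FOLLOW(X) = { = }.
Union: FOLLOW(A) = { ;, =, ] }.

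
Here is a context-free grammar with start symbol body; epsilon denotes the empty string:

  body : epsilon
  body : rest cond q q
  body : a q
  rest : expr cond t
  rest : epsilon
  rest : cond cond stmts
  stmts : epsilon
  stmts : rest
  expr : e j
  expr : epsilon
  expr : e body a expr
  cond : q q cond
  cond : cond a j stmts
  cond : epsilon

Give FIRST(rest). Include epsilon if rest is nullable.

From rest : expr cond t: expr, cond nullable, take FIRST(expr) ∪ FIRST(cond) ∪ {t} = { a, e, q, t }.
rest : epsilon contributes epsilon.
From rest : cond cond stmts: cond, cond, stmts nullable, take FIRST(cond) ∪ FIRST(cond) ∪ FIRST(stmts) = { a, e, q, t }; also epsilon since the whole RHS is nullable.
Union: FIRST(rest) = { a, e, q, t, epsilon }.

{ a, e, q, t, epsilon }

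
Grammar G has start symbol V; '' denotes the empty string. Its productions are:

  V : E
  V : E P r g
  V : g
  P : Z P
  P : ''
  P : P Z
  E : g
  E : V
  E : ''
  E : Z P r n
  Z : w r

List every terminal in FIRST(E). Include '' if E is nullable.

{ g, r, w, '' }

E : g contributes {g}.
From E : V: add FIRST(V) = { g, r, w, '' } (including '' since V is nullable).
E : '' contributes ''.
From E : Z P r n: add FIRST(Z) = { w }.
Union: FIRST(E) = { g, r, w, '' }.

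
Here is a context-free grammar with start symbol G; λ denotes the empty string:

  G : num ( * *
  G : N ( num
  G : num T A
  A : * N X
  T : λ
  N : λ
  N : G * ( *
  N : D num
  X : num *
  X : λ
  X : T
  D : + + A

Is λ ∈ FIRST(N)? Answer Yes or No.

Yes

N has an λ-production, so N ⇒ λ.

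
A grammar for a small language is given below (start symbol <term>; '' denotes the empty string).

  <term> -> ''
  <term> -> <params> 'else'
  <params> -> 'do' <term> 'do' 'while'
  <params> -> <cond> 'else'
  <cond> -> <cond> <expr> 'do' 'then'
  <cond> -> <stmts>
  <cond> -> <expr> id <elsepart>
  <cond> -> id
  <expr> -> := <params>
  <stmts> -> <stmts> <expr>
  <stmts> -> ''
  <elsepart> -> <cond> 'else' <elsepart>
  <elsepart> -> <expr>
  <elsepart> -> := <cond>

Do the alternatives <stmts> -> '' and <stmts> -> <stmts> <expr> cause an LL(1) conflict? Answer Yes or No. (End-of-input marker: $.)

FIRST('') = { '' } and FIRST(<stmts> <expr>) = { := }.
The first alternative is nullable and FOLLOW(<stmts>) = { 'else', := } shares := with FIRST of the second — conflict.

Yes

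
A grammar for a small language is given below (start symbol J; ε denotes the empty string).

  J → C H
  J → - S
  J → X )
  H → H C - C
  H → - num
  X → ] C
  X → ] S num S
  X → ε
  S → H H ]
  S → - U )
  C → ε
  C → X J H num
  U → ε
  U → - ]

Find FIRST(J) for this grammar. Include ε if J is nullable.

From J → C H: C nullable, take FIRST(C) ∪ FIRST(H) = { ), -, ] }.
J → - S contributes {-}.
From J → X ): X nullable, take FIRST(X) ∪ {)} = { ), ] }.
Union: FIRST(J) = { ), -, ] }.

{ ), -, ] }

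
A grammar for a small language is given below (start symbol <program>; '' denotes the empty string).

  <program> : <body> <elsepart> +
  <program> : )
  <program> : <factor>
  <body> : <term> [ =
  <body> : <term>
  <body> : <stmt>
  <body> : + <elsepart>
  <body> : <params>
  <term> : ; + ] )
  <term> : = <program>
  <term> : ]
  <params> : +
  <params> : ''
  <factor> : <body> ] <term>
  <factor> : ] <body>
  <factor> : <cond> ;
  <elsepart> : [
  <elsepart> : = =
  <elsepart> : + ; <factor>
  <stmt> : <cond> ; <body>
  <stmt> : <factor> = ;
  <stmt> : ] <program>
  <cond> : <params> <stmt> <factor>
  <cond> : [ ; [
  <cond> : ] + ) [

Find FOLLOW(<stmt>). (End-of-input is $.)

{ $, +, ;, =, [, ] }

In <body> : <stmt>: <stmt> is at the end, add FOLLOW(<body>) = { $, +, ;, =, [, ] }.
In <cond> : <params> <stmt> <factor>: add FIRST(<factor>) = { +, ;, =, [, ] }.
Union: FOLLOW(<stmt>) = { $, +, ;, =, [, ] }.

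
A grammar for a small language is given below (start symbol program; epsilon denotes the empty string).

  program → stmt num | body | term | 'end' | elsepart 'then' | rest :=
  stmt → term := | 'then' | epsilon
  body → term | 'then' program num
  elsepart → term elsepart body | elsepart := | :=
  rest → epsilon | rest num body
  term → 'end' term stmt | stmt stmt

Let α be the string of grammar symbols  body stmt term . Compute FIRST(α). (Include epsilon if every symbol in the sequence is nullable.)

Add FIRST(body)\{epsilon} = { 'end', 'then', := }; body is nullable, continue.
Add FIRST(stmt)\{epsilon} = { 'end', 'then', := }; stmt is nullable, continue.
Add FIRST(term)\{epsilon} = { 'end', 'then', := }; term is nullable, continue.
Every symbol is nullable, so include epsilon.

{ 'end', 'then', :=, epsilon }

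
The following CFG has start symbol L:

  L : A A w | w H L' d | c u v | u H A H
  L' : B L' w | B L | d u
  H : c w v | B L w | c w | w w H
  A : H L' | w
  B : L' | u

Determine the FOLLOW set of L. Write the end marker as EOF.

L is the start symbol, so EOF ∈ FOLLOW(L).
In L' : B L: L is at the end, add FOLLOW(L') = { c, d, u, w }.
In H : B L w: add FIRST(w) = { w }.
Union: FOLLOW(L) = { EOF, c, d, u, w }.

{ EOF, c, d, u, w }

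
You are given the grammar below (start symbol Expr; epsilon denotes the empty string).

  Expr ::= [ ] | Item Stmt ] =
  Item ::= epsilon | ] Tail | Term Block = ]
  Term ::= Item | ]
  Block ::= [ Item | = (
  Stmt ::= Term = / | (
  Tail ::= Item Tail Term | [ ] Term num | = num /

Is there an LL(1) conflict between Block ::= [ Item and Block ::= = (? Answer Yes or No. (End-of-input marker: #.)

No

FIRST([ Item) = { [ } and FIRST(= () = { = }.
The FIRST sets are disjoint and neither alternative is nullable — no conflict.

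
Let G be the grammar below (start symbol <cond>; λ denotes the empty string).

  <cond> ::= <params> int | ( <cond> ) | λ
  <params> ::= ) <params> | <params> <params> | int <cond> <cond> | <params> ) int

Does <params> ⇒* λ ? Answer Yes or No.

Nullable nonterminals: <cond>.
No production of <params> has an RHS whose symbols are all nullable, so <params> is not nullable.

No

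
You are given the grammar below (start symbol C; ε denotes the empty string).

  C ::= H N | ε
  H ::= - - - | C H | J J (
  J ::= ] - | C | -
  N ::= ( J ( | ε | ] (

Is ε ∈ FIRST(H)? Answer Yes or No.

Nullable nonterminals: C, J, N.
No production of H has an RHS whose symbols are all nullable, so H is not nullable.

No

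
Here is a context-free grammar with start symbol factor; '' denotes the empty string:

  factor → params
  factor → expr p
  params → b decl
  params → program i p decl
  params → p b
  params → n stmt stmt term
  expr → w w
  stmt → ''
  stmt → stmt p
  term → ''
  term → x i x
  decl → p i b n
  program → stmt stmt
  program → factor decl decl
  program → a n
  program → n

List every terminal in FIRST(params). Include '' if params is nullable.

params → b decl contributes {b}.
From params → program i p decl: program nullable, take FIRST(program) ∪ {i} = { a, b, i, n, p, w }.
params → p b contributes {p}.
params → n stmt stmt term contributes {n}.
Union: FIRST(params) = { a, b, i, n, p, w }.

{ a, b, i, n, p, w }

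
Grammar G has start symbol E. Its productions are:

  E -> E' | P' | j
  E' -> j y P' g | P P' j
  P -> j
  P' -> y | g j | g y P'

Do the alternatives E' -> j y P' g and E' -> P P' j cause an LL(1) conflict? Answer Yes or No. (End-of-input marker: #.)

FIRST(j y P' g) = { j } and FIRST(P P' j) = { j }.
Both contain j, so the two alternatives are not disjoint — LL(1) conflict.

Yes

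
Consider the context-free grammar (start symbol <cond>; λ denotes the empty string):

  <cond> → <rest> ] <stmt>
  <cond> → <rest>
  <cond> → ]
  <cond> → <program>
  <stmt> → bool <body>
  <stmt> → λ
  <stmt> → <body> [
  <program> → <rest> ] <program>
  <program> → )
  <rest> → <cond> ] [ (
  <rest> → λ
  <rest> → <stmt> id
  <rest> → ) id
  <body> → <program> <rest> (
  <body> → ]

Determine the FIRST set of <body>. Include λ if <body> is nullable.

{ ), ], bool, id }

From <body> → <program> <rest> (: add FIRST(<program>) = { ), ], bool, id }.
<body> → ] contributes {]}.
Union: FIRST(<body>) = { ), ], bool, id }.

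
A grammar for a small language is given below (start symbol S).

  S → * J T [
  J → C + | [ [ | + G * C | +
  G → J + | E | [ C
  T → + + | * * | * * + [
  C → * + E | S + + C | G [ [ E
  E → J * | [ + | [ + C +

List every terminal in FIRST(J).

From J → C +: add FIRST(C) = { *, +, [ }.
J → [ [ contributes {[}.
J → + G * C contributes {+}.
J → + contributes {+}.
Union: FIRST(J) = { *, +, [ }.

{ *, +, [ }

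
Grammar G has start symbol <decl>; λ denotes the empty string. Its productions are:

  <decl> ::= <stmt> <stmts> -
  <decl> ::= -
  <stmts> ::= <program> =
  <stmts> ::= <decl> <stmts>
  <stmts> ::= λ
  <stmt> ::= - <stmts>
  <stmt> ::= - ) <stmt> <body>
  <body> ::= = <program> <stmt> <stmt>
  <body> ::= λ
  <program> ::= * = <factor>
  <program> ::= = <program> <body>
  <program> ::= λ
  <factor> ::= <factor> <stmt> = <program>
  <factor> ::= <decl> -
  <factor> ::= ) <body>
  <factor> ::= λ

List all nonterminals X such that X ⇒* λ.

Directly nullable (have an λ-production): <stmts>, <body>, <program>, <factor>.
No other nonterminal has a production whose RHS symbols are all nullable.

{ <body>, <factor>, <program>, <stmts> }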